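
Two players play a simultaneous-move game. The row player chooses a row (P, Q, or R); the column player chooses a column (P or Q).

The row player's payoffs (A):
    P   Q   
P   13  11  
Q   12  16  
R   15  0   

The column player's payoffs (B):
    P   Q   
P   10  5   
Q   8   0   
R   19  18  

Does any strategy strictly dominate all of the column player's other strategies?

P

A strategy is strictly dominant if it gives the column player a strictly higher payoff than every other strategy, against every choice by the opponent.
P strictly dominates: vs P: 10 > 5; vs Q: 8 > 0; vs R: 19 > 18.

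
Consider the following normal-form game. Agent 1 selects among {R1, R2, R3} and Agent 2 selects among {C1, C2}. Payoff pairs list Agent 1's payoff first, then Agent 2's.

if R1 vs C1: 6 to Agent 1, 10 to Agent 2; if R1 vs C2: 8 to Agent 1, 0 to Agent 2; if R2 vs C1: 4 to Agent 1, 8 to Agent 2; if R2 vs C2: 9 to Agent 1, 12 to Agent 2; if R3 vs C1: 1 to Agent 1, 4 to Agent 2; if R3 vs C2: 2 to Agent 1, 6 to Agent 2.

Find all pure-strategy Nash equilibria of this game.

(R1, C1) and (R2, C2)

A profile is a Nash equilibrium when each player is best-responding to the other.
Agent 1's best responses — vs C1: R1 (payoff 6); vs C2: R2 (payoff 9).
Agent 2's best responses — vs R1: C1 (payoff 10); vs R2: C2 (payoff 12); vs R3: C2 (payoff 6).
Mutual best responses occur at (R1, C1) and (R2, C2); at each, neither player gains by switching.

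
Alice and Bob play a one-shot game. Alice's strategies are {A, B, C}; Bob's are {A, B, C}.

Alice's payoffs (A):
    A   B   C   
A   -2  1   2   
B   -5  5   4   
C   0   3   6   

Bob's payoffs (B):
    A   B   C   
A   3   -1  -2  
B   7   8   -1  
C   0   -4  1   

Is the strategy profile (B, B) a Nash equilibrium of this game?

Holding Bob at B: Alice gets 5 from B, versus 1 from A, 3 from C. No profitable deviation for Alice.
Holding Alice at B: Bob gets 8 from B, versus 7 from A, -1 from C. No profitable deviation for Bob either.

Yes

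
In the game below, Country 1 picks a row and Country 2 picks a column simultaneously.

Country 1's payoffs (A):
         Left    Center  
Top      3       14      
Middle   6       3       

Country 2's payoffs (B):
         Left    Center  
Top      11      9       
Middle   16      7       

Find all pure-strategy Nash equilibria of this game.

(Middle, Left)

Find each player's best response to every opponent strategy; NE are the intersections.
Country 1's best responses — vs Left: Middle (payoff 6); vs Center: Top (payoff 14).
Country 2's best responses — vs Top: Left (payoff 11); vs Middle: Left (payoff 16).
The only mutual best response is (Middle, Left); neither player gains by switching there.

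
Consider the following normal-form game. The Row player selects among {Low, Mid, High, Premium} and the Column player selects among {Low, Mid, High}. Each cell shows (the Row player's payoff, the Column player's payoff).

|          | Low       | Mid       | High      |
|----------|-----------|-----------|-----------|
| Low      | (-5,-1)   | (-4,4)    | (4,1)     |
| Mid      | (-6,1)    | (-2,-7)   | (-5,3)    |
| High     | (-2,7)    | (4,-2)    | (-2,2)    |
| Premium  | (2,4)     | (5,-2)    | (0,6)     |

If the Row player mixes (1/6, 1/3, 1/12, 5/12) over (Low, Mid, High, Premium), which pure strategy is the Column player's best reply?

High

The Column player's best reply maximizes expected payoff against the mix.
Low: (1/6)·(-1) + (1/3)·1 + (1/12)·7 + (5/12)·4 = 29/12
Mid: (1/6)·4 + (1/3)·(-7) + (1/12)·(-2) + (5/12)·(-2) = -8/3
High: (1/6)·1 + (1/3)·3 + (1/12)·2 + (5/12)·6 = 23/6
Highest expected payoff is 23/6, from High.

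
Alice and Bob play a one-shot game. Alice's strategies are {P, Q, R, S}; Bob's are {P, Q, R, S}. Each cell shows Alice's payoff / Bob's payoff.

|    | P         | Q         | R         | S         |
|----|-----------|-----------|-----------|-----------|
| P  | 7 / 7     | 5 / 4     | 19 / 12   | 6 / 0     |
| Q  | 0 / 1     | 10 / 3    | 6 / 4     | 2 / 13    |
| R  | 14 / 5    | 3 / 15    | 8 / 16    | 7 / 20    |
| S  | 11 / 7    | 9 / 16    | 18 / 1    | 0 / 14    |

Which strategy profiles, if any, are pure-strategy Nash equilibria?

(P, R) and (R, S)

Find each player's best response to every opponent strategy; NE are the intersections.
Alice's best responses — vs P: R (payoff 14); vs Q: Q (payoff 10); vs R: P (payoff 19); vs S: R (payoff 7).
Bob's best responses — vs P: R (payoff 12); vs Q: S (payoff 13); vs R: S (payoff 20); vs S: Q (payoff 16).
Mutual best responses occur at (P, R) and (R, S); at each, neither player gains by switching.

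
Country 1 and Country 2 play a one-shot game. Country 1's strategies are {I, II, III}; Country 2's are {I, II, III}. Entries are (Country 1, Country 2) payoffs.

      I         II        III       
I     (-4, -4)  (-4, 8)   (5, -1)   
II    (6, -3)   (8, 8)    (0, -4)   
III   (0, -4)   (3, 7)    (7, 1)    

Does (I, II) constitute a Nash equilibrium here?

Holding Country 2 at II: Country 1 gets -4 from I but could get 8 by switching to II. Country 1 has a profitable deviation.

No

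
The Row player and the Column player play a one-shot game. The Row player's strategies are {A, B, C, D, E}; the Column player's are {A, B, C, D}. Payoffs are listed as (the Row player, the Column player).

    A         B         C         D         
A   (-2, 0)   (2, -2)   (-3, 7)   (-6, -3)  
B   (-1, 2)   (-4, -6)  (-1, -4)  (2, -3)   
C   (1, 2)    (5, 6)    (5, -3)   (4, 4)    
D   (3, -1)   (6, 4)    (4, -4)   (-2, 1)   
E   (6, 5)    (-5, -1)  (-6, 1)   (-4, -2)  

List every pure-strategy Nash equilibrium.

A profile is a Nash equilibrium when each player is best-responding to the other.
The Row player's best responses — vs A: E (payoff 6); vs B: D (payoff 6); vs C: C (payoff 5); vs D: C (payoff 4).
The Column player's best responses — vs A: C (payoff 7); vs B: A (payoff 2); vs C: B (payoff 6); vs D: B (payoff 4); vs E: A (payoff 5).
Mutual best responses occur at (D, B) and (E, A); at each, neither player gains by switching.

(D, B) and (E, A)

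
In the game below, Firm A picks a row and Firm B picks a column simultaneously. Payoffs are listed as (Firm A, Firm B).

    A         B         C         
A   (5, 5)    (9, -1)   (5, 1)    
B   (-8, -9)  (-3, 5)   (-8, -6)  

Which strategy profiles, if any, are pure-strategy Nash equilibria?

(A, A)

A profile is a Nash equilibrium when each player is best-responding to the other.
Firm A's best responses — vs A: A (payoff 5); vs B: A (payoff 9); vs C: A (payoff 5).
Firm B's best responses — vs A: A (payoff 5); vs B: B (payoff 5).
The only mutual best response is (A, A); neither player gains by switching there.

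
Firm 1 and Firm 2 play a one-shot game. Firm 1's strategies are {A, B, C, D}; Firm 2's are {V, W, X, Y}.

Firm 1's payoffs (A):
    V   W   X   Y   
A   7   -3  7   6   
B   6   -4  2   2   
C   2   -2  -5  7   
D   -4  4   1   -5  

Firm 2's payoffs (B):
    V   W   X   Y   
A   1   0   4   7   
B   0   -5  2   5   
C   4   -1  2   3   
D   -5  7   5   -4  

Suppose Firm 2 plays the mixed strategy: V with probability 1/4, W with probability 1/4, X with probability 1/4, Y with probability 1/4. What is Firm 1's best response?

A

Compute Firm 1's expected payoff from each pure strategy against the given mix.
A: (1/4)·7 + (1/4)·(-3) + (1/4)·7 + (1/4)·6 = 17/4
B: (1/4)·6 + (1/4)·(-4) + (1/4)·2 + (1/4)·2 = 3/2
C: (1/4)·2 + (1/4)·(-2) + (1/4)·(-5) + (1/4)·7 = 1/2
D: (1/4)·(-4) + (1/4)·4 + (1/4)·1 + (1/4)·(-5) = -1
Highest expected payoff is 17/4, from A.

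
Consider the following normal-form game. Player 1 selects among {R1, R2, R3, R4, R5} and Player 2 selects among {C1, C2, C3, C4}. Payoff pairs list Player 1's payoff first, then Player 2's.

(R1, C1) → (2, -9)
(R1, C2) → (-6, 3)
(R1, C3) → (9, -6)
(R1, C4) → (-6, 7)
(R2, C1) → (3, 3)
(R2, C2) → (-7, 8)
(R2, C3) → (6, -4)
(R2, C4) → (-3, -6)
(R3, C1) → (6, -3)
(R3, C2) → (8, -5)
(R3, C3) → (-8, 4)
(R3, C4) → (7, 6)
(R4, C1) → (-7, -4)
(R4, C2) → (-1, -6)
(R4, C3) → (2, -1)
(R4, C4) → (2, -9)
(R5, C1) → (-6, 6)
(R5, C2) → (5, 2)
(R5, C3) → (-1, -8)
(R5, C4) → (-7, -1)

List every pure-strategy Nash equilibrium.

Find each player's best response to every opponent strategy; NE are the intersections.
Player 1's best responses — vs C1: R3 (payoff 6); vs C2: R3 (payoff 8); vs C3: R1 (payoff 9); vs C4: R3 (payoff 7).
Player 2's best responses — vs R1: C4 (payoff 7); vs R2: C2 (payoff 8); vs R3: C4 (payoff 6); vs R4: C3 (payoff -1); vs R5: C1 (payoff 6).
The only mutual best response is (R3, C4); neither player gains by switching there.

(R3, C4)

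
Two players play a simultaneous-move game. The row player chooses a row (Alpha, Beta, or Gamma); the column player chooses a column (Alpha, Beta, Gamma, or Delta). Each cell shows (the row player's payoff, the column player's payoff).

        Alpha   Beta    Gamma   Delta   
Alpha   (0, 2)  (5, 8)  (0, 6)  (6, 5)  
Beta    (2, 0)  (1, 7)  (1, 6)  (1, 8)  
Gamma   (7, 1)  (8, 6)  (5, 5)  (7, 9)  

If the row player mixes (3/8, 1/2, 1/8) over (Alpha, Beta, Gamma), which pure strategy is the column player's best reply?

Beta

Compute the column player's expected payoff from each pure strategy against the given mix.
Alpha: (3/8)·2 + (1/2)·0 + (1/8)·1 = 7/8
Beta: (3/8)·8 + (1/2)·7 + (1/8)·6 = 29/4
Gamma: (3/8)·6 + (1/2)·6 + (1/8)·5 = 47/8
Delta: (3/8)·5 + (1/2)·8 + (1/8)·9 = 7
Highest expected payoff is 29/4, from Beta.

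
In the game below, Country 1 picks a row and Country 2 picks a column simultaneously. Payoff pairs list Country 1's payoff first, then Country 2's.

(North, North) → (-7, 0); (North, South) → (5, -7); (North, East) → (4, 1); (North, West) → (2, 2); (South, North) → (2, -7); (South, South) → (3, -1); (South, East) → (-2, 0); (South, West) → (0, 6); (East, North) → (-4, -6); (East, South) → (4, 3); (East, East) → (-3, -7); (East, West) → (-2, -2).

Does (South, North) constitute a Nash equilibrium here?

Holding Country 2 at North: Country 1 gets 2 from South, versus -7 from North, -4 from East. No profitable deviation for Country 1.
Holding Country 1 at South: Country 2 gets -7 from North but could get 6 by switching to West. Country 2 has a profitable deviation.

No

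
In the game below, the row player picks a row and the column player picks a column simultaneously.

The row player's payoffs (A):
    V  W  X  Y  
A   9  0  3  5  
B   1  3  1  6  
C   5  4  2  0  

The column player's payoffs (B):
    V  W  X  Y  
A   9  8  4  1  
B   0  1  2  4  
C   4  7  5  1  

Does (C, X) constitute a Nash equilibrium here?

No

Holding the column player at X: the row player gets 2 from C but could get 3 by switching to A. The row player has a profitable deviation.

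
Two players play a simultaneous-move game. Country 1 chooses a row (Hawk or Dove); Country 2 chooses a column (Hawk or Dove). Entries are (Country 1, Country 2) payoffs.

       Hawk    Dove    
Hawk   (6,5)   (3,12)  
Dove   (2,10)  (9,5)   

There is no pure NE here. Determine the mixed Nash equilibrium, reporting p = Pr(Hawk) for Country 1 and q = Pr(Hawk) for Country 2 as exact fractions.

In a mixed NE each player is indifferent between their pure strategies, so the opponent's mix sets the indifference.
Country 2 indifferent between Hawk and Dove: p·5 + (1−p)·10 = p·12 + (1−p)·5 ⟹ 10 + (-5)p = 5 + 7p ⟹ p = 5/12.
Country 1 indifferent between Hawk and Dove: q·6 + (1−q)·3 = q·2 + (1−q)·9 ⟹ 3 + 3q = 9 + (-7)q ⟹ q = 3/5.

p = 5/12, q = 3/5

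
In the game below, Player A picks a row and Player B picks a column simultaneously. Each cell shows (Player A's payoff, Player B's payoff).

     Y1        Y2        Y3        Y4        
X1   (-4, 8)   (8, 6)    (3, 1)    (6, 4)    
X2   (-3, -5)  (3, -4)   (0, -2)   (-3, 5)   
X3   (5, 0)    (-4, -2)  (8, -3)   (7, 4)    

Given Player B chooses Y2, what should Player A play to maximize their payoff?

X1

With Player B fixed at Y2, Player A's payoffs are: X1 → 8, X2 → 3, X3 → -4.
The maximum is 8, achieved by X1.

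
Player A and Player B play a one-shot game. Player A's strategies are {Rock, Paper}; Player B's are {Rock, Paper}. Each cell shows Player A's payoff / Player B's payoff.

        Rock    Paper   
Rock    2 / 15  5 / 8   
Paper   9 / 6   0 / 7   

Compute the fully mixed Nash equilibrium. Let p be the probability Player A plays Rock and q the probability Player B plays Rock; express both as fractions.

p = 1/8, q = 5/12

In a mixed NE each player is indifferent between their pure strategies, so the opponent's mix sets the indifference.
Player B indifferent between Rock and Paper: p·15 + (1−p)·6 = p·8 + (1−p)·7 ⟹ 6 + 9p = 7 + 1p ⟹ p = 1/8.
Player A indifferent between Rock and Paper: q·2 + (1−q)·5 = q·9 + (1−q)·0 ⟹ 5 + (-3)q = 0 + 9q ⟹ q = 5/12.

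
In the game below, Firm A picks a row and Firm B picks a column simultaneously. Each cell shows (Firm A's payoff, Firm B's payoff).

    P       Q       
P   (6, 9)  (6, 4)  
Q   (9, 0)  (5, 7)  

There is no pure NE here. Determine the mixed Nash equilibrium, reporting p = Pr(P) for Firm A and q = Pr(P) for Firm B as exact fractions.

p = 7/12, q = 1/4

Each player's mixing probability is pinned down by making the *other* player indifferent.
Firm B indifferent between P and Q: p·9 + (1−p)·0 = p·4 + (1−p)·7 ⟹ 0 + 9p = 7 + (-3)p ⟹ p = 7/12.
Firm A indifferent between P and Q: q·6 + (1−q)·6 = q·9 + (1−q)·5 ⟹ 6 + 0q = 5 + 4q ⟹ q = 1/4.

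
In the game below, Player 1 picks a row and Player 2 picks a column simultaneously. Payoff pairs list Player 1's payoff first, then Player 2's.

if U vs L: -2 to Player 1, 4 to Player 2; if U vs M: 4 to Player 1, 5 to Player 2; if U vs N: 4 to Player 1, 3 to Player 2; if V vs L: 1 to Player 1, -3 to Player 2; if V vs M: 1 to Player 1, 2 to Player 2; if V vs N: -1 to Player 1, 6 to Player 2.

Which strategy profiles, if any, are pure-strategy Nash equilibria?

A profile is a Nash equilibrium when each player is best-responding to the other.
Player 1's best responses — vs L: V (payoff 1); vs M: U (payoff 4); vs N: U (payoff 4).
Player 2's best responses — vs U: M (payoff 5); vs V: N (payoff 6).
The only mutual best response is (U, M); neither player gains by switching there.

(U, M)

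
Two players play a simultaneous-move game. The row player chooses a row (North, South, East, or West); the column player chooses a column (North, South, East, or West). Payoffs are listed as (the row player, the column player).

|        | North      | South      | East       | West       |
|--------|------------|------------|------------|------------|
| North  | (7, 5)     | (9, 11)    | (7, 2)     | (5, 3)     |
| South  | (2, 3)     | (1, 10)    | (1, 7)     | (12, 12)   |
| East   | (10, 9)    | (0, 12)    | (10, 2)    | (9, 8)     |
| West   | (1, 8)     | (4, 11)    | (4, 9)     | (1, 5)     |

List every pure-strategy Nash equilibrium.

(North, South) and (South, West)

Check mutual best responses: a cell is a NE iff neither player can gain by unilaterally deviating.
The row player's best responses — vs North: East (payoff 10); vs South: North (payoff 9); vs East: East (payoff 10); vs West: South (payoff 12).
The column player's best responses — vs North: South (payoff 11); vs South: West (payoff 12); vs East: South (payoff 12); vs West: South (payoff 11).
Mutual best responses occur at (North, South) and (South, West); at each, neither player gains by switching.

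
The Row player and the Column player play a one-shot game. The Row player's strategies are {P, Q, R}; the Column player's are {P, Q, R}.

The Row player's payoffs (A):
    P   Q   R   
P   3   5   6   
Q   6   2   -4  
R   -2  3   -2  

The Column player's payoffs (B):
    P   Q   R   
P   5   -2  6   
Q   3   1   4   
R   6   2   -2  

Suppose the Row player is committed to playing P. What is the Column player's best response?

With the Row player fixed at P, the Column player's payoffs are: P → 5, Q → -2, R → 6.
The maximum is 6, achieved by R.

R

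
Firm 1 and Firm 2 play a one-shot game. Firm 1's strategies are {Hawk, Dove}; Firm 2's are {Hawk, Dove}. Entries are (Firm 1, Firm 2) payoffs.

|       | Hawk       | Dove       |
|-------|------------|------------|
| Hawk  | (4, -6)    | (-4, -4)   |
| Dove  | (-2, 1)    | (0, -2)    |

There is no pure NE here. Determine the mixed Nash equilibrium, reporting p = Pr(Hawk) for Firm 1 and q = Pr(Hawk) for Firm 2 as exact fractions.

In a mixed NE each player is indifferent between their pure strategies, so the opponent's mix sets the indifference.
Firm 2 indifferent between Hawk and Dove: p·(-6) + (1−p)·1 = p·(-4) + (1−p)·(-2) ⟹ 1 + (-7)p = (-2) + (-2)p ⟹ p = 3/5.
Firm 1 indifferent between Hawk and Dove: q·4 + (1−q)·(-4) = q·(-2) + (1−q)·0 ⟹ (-4) + 8q = 0 + (-2)q ⟹ q = 2/5.

p = 3/5, q = 2/5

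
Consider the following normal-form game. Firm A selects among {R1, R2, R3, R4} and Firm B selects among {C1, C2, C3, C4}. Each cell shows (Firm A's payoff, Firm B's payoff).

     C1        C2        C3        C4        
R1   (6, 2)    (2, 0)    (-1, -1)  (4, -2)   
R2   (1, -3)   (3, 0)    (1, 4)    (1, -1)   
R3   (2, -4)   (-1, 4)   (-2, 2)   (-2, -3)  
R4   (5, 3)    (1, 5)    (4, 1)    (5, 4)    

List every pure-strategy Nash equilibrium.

(R1, C1)

Find each player's best response to every opponent strategy; NE are the intersections.
Firm A's best responses — vs C1: R1 (payoff 6); vs C2: R2 (payoff 3); vs C3: R4 (payoff 4); vs C4: R4 (payoff 5).
Firm B's best responses — vs R1: C1 (payoff 2); vs R2: C3 (payoff 4); vs R3: C2 (payoff 4); vs R4: C2 (payoff 5).
The only mutual best response is (R1, C1); neither player gains by switching there.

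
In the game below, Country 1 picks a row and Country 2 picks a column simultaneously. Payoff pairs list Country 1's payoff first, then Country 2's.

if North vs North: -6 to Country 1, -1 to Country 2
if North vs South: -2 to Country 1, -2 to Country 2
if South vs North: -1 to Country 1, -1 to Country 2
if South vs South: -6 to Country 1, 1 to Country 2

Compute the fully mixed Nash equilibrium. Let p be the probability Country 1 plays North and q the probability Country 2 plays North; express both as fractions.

p = 2/3, q = 4/9

In a mixed NE each player is indifferent between their pure strategies, so the opponent's mix sets the indifference.
Country 2 indifferent between North and South: p·(-1) + (1−p)·(-1) = p·(-2) + (1−p)·1 ⟹ (-1) + 0p = 1 + (-3)p ⟹ p = 2/3.
Country 1 indifferent between North and South: q·(-6) + (1−q)·(-2) = q·(-1) + (1−q)·(-6) ⟹ (-2) + (-4)q = (-6) + 5q ⟹ q = 4/9.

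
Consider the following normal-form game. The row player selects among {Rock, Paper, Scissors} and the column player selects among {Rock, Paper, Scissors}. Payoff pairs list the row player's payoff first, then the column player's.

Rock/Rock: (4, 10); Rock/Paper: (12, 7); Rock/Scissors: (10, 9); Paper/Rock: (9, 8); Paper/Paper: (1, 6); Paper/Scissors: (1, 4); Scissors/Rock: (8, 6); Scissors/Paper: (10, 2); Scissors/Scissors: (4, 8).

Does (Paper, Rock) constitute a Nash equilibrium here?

Yes

Holding the column player at Rock: the row player gets 9 from Paper, versus 4 from Rock, 8 from Scissors. No profitable deviation for the row player.
Holding the row player at Paper: the column player gets 8 from Rock, versus 6 from Paper, 4 from Scissors. No profitable deviation for the column player either.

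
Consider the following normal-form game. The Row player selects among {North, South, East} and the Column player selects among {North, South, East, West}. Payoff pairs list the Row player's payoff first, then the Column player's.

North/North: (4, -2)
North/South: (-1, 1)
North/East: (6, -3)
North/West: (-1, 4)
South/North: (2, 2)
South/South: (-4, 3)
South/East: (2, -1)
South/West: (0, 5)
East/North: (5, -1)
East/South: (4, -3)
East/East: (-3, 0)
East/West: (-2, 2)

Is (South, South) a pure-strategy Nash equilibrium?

Holding the Column player at South: the Row player gets -4 from South but could get 4 by switching to East. The Row player has a profitable deviation.

No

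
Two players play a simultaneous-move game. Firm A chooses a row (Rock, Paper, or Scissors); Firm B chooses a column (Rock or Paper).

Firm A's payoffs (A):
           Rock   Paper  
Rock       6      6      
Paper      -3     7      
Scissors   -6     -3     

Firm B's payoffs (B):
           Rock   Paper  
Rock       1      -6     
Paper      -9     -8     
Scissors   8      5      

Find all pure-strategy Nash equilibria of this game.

(Rock, Rock) and (Paper, Paper)

A profile is a Nash equilibrium when each player is best-responding to the other.
Firm A's best responses — vs Rock: Rock (payoff 6); vs Paper: Paper (payoff 7).
Firm B's best responses — vs Rock: Rock (payoff 1); vs Paper: Paper (payoff -8); vs Scissors: Rock (payoff 8).
Mutual best responses occur at (Rock, Rock) and (Paper, Paper); at each, neither player gains by switching.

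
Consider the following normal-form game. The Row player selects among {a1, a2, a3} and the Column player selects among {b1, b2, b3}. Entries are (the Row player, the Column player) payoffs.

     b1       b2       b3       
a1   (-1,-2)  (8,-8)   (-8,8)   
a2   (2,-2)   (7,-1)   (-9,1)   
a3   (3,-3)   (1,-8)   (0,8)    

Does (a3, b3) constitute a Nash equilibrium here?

Holding the Column player at b3: the Row player gets 0 from a3, versus -8 from a1, -9 from a2. No profitable deviation for the Row player.
Holding the Row player at a3: the Column player gets 8 from b3, versus -3 from b1, -8 from b2. No profitable deviation for the Column player either.

Yes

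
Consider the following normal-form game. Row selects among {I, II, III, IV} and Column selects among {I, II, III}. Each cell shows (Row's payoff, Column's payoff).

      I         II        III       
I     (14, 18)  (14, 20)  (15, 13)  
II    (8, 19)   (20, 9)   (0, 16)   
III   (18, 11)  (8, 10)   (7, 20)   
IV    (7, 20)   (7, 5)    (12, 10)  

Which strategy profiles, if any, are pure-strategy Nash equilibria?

Find each player's best response to every opponent strategy; NE are the intersections.
Row's best responses — vs I: III (payoff 18); vs II: II (payoff 20); vs III: I (payoff 15).
Column's best responses — vs I: II (payoff 20); vs II: I (payoff 19); vs III: III (payoff 20); vs IV: I (payoff 20).
No cell has both players best-responding. For instance, Row's best reply to II is II, but against II Column prefers I over II.

None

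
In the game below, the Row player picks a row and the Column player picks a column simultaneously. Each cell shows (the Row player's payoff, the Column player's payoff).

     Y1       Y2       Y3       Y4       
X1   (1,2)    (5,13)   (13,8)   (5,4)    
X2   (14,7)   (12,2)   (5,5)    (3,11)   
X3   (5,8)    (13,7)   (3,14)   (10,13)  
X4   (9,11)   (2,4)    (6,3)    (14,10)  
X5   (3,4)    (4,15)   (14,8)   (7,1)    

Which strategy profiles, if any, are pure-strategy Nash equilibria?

There is no pure-strategy Nash equilibrium

Check mutual best responses: a cell is a NE iff neither player can gain by unilaterally deviating.
The Row player's best responses — vs Y1: X2 (payoff 14); vs Y2: X3 (payoff 13); vs Y3: X5 (payoff 14); vs Y4: X4 (payoff 14).
The Column player's best responses — vs X1: Y2 (payoff 13); vs X2: Y4 (payoff 11); vs X3: Y3 (payoff 14); vs X4: Y1 (payoff 11); vs X5: Y2 (payoff 15).
No cell has both players best-responding. For instance, the Row player's best reply to Y2 is X3, but against X3 the Column player prefers Y3 over Y2.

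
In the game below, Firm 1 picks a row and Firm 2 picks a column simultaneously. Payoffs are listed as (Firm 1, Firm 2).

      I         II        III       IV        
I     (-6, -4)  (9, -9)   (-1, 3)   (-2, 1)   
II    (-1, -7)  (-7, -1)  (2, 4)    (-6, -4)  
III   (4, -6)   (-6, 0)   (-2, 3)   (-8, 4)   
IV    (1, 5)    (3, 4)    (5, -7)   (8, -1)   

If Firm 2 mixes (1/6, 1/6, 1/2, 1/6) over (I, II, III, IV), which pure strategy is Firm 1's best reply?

Firm 1's best reply maximizes expected payoff against the mix.
I: (1/6)·(-6) + (1/6)·9 + (1/2)·(-1) + (1/6)·(-2) = -1/3
II: (1/6)·(-1) + (1/6)·(-7) + (1/2)·2 + (1/6)·(-6) = -4/3
III: (1/6)·4 + (1/6)·(-6) + (1/2)·(-2) + (1/6)·(-8) = -8/3
IV: (1/6)·1 + (1/6)·3 + (1/2)·5 + (1/6)·8 = 9/2
Highest expected payoff is 9/2, from IV.

IV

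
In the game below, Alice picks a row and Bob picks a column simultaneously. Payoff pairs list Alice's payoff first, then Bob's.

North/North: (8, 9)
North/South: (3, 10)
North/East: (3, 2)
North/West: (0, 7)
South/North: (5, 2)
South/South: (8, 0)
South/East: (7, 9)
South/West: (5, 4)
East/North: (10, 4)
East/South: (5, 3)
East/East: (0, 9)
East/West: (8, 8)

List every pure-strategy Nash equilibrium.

Find each player's best response to every opponent strategy; NE are the intersections.
Alice's best responses — vs North: East (payoff 10); vs South: South (payoff 8); vs East: South (payoff 7); vs West: East (payoff 8).
Bob's best responses — vs North: South (payoff 10); vs South: East (payoff 9); vs East: East (payoff 9).
The only mutual best response is (South, East); neither player gains by switching there.

(South, East)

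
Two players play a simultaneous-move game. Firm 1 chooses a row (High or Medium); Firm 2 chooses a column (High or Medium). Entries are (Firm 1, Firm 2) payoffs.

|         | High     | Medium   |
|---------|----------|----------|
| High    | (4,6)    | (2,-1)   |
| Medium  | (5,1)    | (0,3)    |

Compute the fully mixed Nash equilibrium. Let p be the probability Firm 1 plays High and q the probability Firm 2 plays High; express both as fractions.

p = 2/9, q = 2/3

In a mixed NE each player is indifferent between their pure strategies, so the opponent's mix sets the indifference.
Firm 2 indifferent between High and Medium: p·6 + (1−p)·1 = p·(-1) + (1−p)·3 ⟹ 1 + 5p = 3 + (-4)p ⟹ p = 2/9.
Firm 1 indifferent between High and Medium: q·4 + (1−q)·2 = q·5 + (1−q)·0 ⟹ 2 + 2q = 0 + 5q ⟹ q = 2/3.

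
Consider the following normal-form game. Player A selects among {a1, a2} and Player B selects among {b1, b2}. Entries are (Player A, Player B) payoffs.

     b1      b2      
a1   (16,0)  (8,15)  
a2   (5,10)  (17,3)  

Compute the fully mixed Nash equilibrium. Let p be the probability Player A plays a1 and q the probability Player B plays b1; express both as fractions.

In a mixed NE each player is indifferent between their pure strategies, so the opponent's mix sets the indifference.
Player B indifferent between b1 and b2: p·0 + (1−p)·10 = p·15 + (1−p)·3 ⟹ 10 + (-10)p = 3 + 12p ⟹ p = 7/22.
Player A indifferent between a1 and a2: q·16 + (1−q)·8 = q·5 + (1−q)·17 ⟹ 8 + 8q = 17 + (-12)q ⟹ q = 9/20.

p = 7/22, q = 9/20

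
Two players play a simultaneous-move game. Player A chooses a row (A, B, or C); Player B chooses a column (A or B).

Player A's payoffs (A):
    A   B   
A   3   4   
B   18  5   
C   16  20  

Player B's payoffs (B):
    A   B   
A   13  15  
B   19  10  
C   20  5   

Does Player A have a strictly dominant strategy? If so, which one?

Check whether one of Player A's strategies beats all alternatives regardless of what the opponent does.
A is not dominant: against A, B gives 18 > 3.
B is not dominant: against B, C gives 20 > 5.
C is not dominant: against A, B gives 18 > 16.
No single strategy is best against every opponent action.

None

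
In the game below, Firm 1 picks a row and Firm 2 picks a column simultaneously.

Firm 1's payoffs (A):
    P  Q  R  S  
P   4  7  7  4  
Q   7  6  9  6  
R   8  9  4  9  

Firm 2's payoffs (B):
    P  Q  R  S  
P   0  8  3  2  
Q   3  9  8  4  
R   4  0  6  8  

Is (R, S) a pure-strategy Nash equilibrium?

Holding Firm 2 at S: Firm 1 gets 9 from R, versus 4 from P, 6 from Q. No profitable deviation for Firm 1.
Holding Firm 1 at R: Firm 2 gets 8 from S, versus 4 from P, 0 from Q, 6 from R. No profitable deviation for Firm 2 either.

Yes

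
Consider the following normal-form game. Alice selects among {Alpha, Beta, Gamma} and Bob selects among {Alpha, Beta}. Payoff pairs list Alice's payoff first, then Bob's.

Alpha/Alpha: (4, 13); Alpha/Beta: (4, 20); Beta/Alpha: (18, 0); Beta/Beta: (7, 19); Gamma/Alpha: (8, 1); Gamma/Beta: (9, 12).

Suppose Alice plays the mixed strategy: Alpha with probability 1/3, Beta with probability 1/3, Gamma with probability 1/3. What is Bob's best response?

Beta

Compute Bob's expected payoff from each pure strategy against the given mix.
Alpha: (1/3)·13 + (1/3)·0 + (1/3)·1 = 14/3
Beta: (1/3)·20 + (1/3)·19 + (1/3)·12 = 17
Highest expected payoff is 17, from Beta.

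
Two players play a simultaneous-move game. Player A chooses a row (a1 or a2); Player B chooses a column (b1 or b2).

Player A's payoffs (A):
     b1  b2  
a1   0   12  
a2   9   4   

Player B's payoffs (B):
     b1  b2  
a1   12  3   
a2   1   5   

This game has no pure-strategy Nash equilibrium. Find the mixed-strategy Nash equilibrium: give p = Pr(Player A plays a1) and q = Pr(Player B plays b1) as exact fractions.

In a mixed NE each player is indifferent between their pure strategies, so the opponent's mix sets the indifference.
Player B indifferent between b1 and b2: p·12 + (1−p)·1 = p·3 + (1−p)·5 ⟹ 1 + 11p = 5 + (-2)p ⟹ p = 4/13.
Player A indifferent between a1 and a2: q·0 + (1−q)·12 = q·9 + (1−q)·4 ⟹ 12 + (-12)q = 4 + 5q ⟹ q = 8/17.

p = 4/13, q = 8/17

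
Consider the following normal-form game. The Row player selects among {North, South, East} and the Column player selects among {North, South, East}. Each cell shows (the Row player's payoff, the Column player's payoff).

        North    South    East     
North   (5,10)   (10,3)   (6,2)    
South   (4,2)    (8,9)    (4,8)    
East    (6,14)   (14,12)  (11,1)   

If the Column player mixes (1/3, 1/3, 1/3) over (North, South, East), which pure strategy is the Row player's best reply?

East

The Row player's best reply maximizes expected payoff against the mix.
North: (1/3)·5 + (1/3)·10 + (1/3)·6 = 7
South: (1/3)·4 + (1/3)·8 + (1/3)·4 = 16/3
East: (1/3)·6 + (1/3)·14 + (1/3)·11 = 31/3
Highest expected payoff is 31/3, from East.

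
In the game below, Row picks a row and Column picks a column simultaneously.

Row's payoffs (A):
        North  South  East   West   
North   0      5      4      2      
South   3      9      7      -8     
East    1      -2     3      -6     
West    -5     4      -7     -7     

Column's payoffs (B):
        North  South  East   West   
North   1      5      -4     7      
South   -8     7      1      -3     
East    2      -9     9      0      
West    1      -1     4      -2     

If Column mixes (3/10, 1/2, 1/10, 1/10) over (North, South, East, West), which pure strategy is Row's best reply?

South

Compute Row's expected payoff from each pure strategy against the given mix.
North: (3/10)·0 + (1/2)·5 + (1/10)·4 + (1/10)·2 = 31/10
South: (3/10)·3 + (1/2)·9 + (1/10)·7 + (1/10)·(-8) = 53/10
East: (3/10)·1 + (1/2)·(-2) + (1/10)·3 + (1/10)·(-6) = -1
West: (3/10)·(-5) + (1/2)·4 + (1/10)·(-7) + (1/10)·(-7) = -9/10
Highest expected payoff is 53/10, from South.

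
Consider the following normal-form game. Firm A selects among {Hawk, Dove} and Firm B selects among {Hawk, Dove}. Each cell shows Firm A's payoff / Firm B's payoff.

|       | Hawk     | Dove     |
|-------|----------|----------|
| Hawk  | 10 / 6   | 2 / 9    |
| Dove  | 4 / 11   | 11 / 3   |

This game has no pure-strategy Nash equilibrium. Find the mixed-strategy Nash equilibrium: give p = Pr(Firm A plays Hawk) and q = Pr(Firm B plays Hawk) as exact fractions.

p = 8/11, q = 3/5

In a mixed NE each player is indifferent between their pure strategies, so the opponent's mix sets the indifference.
Firm B indifferent between Hawk and Dove: p·6 + (1−p)·11 = p·9 + (1−p)·3 ⟹ 11 + (-5)p = 3 + 6p ⟹ p = 8/11.
Firm A indifferent between Hawk and Dove: q·10 + (1−q)·2 = q·4 + (1−q)·11 ⟹ 2 + 8q = 11 + (-7)q ⟹ q = 3/5.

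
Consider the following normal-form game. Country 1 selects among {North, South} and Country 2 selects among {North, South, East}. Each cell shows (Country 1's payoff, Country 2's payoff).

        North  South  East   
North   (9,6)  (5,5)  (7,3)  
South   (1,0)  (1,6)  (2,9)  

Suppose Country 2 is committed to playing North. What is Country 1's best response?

North

With Country 2 fixed at North, Country 1's payoffs are: North → 9, South → 1.
The maximum is 9, achieved by North.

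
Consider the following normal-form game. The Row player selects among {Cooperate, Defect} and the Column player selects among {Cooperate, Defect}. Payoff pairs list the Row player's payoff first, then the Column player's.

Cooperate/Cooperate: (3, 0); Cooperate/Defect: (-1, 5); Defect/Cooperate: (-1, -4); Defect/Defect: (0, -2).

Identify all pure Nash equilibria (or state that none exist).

(Defect, Defect)

A profile is a Nash equilibrium when each player is best-responding to the other.
The Row player's best responses — vs Cooperate: Cooperate (payoff 3); vs Defect: Defect (payoff 0).
The Column player's best responses — vs Cooperate: Defect (payoff 5); vs Defect: Defect (payoff -2).
The only mutual best response is (Defect, Defect); neither player gains by switching there.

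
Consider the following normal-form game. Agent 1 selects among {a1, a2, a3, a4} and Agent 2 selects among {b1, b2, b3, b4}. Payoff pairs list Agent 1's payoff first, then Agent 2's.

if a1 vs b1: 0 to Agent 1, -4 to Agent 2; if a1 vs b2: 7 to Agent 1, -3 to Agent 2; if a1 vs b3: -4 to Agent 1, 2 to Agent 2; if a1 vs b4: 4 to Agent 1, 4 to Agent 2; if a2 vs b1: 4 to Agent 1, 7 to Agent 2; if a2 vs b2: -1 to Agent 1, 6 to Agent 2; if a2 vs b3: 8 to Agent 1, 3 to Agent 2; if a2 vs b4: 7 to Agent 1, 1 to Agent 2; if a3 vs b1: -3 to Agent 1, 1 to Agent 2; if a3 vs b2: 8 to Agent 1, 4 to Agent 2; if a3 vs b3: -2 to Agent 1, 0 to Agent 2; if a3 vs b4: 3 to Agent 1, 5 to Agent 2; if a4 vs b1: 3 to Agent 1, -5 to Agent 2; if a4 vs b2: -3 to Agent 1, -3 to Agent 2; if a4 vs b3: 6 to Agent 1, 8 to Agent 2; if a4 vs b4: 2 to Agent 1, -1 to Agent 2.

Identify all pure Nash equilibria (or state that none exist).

(a2, b1)

A profile is a Nash equilibrium when each player is best-responding to the other.
Agent 1's best responses — vs b1: a2 (payoff 4); vs b2: a3 (payoff 8); vs b3: a2 (payoff 8); vs b4: a2 (payoff 7).
Agent 2's best responses — vs a1: b4 (payoff 4); vs a2: b1 (payoff 7); vs a3: b4 (payoff 5); vs a4: b3 (payoff 8).
The only mutual best response is (a2, b1); neither player gains by switching there.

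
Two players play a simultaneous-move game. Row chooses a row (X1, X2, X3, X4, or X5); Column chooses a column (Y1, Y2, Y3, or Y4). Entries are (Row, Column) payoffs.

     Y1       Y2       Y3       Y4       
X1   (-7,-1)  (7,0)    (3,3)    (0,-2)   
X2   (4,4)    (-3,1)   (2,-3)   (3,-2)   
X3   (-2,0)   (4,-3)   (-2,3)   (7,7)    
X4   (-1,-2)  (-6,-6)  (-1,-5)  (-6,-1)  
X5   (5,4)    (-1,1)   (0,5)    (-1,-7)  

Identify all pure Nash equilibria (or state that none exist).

(X1, Y3) and (X3, Y4)

A profile is a Nash equilibrium when each player is best-responding to the other.
Row's best responses — vs Y1: X5 (payoff 5); vs Y2: X1 (payoff 7); vs Y3: X1 (payoff 3); vs Y4: X3 (payoff 7).
Column's best responses — vs X1: Y3 (payoff 3); vs X2: Y1 (payoff 4); vs X3: Y4 (payoff 7); vs X4: Y4 (payoff -1); vs X5: Y3 (payoff 5).
Mutual best responses occur at (X1, Y3) and (X3, Y4); at each, neither player gains by switching.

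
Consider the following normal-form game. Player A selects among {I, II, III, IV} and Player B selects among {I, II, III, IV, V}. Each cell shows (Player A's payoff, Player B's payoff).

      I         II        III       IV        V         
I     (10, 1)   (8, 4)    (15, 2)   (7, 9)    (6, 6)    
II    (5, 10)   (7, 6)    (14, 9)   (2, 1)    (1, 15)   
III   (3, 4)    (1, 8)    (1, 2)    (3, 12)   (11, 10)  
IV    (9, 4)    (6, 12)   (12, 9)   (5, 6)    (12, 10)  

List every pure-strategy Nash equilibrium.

(I, IV)

A profile is a Nash equilibrium when each player is best-responding to the other.
Player A's best responses — vs I: I (payoff 10); vs II: I (payoff 8); vs III: I (payoff 15); vs IV: I (payoff 7); vs V: IV (payoff 12).
Player B's best responses — vs I: IV (payoff 9); vs II: V (payoff 15); vs III: IV (payoff 12); vs IV: II (payoff 12).
The only mutual best response is (I, IV); neither player gains by switching there.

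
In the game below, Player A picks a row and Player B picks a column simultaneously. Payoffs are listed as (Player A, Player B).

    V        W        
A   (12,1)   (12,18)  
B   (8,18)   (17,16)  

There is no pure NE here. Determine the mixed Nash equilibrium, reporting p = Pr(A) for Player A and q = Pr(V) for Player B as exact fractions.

Each player's mixing probability is pinned down by making the *other* player indifferent.
Player B indifferent between V and W: p·1 + (1−p)·18 = p·18 + (1−p)·16 ⟹ 18 + (-17)p = 16 + 2p ⟹ p = 2/19.
Player A indifferent between A and B: q·12 + (1−q)·12 = q·8 + (1−q)·17 ⟹ 12 + 0q = 17 + (-9)q ⟹ q = 5/9.

p = 2/19, q = 5/9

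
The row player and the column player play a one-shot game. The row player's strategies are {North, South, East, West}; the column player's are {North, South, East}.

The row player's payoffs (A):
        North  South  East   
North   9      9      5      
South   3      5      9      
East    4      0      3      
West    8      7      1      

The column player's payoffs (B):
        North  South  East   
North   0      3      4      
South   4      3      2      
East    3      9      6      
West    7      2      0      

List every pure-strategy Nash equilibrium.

Check mutual best responses: a cell is a NE iff neither player can gain by unilaterally deviating.
The row player's best responses — vs North: North (payoff 9); vs South: North (payoff 9); vs East: South (payoff 9).
The column player's best responses — vs North: East (payoff 4); vs South: North (payoff 4); vs East: South (payoff 9); vs West: North (payoff 7).
No cell has both players best-responding. For instance, the row player's best reply to South is North, but against North the column player prefers East over South.

No pure-strategy Nash equilibrium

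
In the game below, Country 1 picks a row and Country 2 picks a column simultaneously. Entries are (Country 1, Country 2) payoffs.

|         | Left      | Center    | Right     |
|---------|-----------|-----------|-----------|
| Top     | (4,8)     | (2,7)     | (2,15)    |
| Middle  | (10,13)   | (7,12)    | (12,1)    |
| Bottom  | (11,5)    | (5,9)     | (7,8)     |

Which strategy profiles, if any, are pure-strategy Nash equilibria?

No pure-strategy Nash equilibrium

A profile is a Nash equilibrium when each player is best-responding to the other.
Country 1's best responses — vs Left: Bottom (payoff 11); vs Center: Middle (payoff 7); vs Right: Middle (payoff 12).
Country 2's best responses — vs Top: Right (payoff 15); vs Middle: Left (payoff 13); vs Bottom: Center (payoff 9).
No cell has both players best-responding. For instance, Country 1's best reply to Center is Middle, but against Middle Country 2 prefers Left over Center.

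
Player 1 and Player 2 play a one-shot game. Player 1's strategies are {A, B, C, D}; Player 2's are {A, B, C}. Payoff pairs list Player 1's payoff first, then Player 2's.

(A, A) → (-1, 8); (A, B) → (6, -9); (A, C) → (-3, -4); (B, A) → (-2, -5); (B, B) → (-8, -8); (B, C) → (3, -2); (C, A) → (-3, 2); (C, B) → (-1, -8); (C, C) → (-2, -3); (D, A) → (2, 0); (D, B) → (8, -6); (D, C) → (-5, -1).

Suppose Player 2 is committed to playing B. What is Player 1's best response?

With Player 2 fixed at B, Player 1's payoffs are: A → 6, B → -8, C → -1, D → 8.
The maximum is 8, achieved by D.

D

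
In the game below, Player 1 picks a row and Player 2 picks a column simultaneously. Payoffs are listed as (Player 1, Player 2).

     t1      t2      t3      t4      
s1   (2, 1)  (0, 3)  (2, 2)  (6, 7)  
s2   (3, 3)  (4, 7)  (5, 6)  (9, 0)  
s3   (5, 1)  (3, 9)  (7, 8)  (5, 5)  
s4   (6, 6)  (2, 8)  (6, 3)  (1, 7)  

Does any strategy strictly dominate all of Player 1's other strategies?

Check whether one of Player 1's strategies beats all alternatives regardless of what the opponent does.
s1 is not dominant: against t1, s2 gives 3 > 2.
s2 is not dominant: against t1, s3 gives 5 > 3.
s3 is not dominant: against t1, s4 gives 6 > 5.
s4 is not dominant: against t2, s2 gives 4 > 2.
No single strategy is best against every opponent action.

No strictly dominant strategy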